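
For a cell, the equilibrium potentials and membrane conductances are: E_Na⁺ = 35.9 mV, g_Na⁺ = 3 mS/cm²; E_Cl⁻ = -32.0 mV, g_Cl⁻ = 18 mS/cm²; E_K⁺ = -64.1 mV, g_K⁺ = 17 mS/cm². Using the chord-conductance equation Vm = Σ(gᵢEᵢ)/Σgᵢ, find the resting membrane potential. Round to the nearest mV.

Σ gᵢEᵢ = 3·(35.9) + 18·(-32.0) + 17·(-64.1) = -1558.00
Σ gᵢ = 3 + 18 + 17 = 38
Vm = -1558.00 / 38 = -41.00 mV

-41 mV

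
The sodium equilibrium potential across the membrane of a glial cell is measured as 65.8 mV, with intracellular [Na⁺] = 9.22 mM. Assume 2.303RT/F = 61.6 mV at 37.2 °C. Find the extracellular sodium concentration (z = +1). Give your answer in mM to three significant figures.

108 mM

Nernst: E = (61.6/1) · log₁₀([out]/[in]), so log₁₀([out]/[in]) = 65.8 × 1 / 61.6 = 1.0682.
[out]/[in] = 10^(1.0682) = 11.7.
[out] = 11.7 × 9.22 = 107.9 mM.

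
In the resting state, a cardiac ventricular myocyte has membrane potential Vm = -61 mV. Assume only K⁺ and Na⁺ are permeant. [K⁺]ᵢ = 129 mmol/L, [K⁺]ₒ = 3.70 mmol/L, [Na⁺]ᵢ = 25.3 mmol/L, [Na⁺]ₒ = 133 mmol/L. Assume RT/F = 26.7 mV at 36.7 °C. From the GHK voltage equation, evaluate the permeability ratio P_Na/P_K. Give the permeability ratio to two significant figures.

Let α = P_Na/P_K. GHK: Vm = 26.7·ln[(Kₒ + α·Naₒ)/(Kᵢ + α·Naᵢ)].
e^(Vm/26.7) = e^(-61.0/26.7) = 0.10181
So 0.10181·(Kᵢ + α·Naᵢ) = Kₒ + α·Naₒ → α = (0.10181·129.0 − 3.7) / (133.0 − 0.10181·25.3)
α = (13.13 − 3.7) / (133.0 − 2.576) = 9.434/130.4 = 0.07233

0.072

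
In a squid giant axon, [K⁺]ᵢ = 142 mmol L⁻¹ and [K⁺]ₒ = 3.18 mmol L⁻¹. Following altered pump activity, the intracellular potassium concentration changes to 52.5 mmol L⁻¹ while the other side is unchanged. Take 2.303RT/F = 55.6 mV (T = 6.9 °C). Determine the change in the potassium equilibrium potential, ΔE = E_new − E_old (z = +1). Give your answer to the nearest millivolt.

E_old = (55.6/1)·log₁₀(3.18/142) = -91.73 mV
E_new = (55.6/1)·log₁₀(3.18/52.5) = -67.71 mV
ΔE = -67.71 − (-91.73) = 24.03 mV

24 mV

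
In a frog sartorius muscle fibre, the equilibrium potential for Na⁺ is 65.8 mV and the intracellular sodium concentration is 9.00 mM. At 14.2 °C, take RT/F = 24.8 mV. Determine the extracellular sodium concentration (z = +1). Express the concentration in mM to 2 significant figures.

130 mM

Nernst: E = (24.8/1) · ln([out]/[in]), so ln([out]/[in]) = 65.8 × 1 / 24.8 = 2.6532.
[out]/[in] = e^(2.6532) = 14.2.
[out] = 14.2 × 9.00 = 127.8 mM.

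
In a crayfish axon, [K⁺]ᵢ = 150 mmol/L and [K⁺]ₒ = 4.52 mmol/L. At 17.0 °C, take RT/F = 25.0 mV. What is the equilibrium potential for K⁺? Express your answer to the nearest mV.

E = (25.0/z) · ln([K⁺]_out/[K⁺]_in) with z = +1.
= (25.0/1) · ln(4.52/150) = 25.00 · ln(0.03013)
= 25.00 · (-3.5021) = -87.55 mV

-88 mV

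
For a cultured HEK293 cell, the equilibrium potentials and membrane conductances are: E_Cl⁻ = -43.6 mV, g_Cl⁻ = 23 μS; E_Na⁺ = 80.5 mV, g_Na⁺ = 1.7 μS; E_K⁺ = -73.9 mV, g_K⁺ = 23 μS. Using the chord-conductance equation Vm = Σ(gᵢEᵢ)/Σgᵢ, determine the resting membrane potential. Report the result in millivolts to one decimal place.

Σ gᵢEᵢ = 23·(-43.6) + 1.7·(80.5) + 23·(-73.9) = -2565.65
Σ gᵢ = 23 + 1.7 + 23 = 47.7
Vm = -2565.65 / 47.7 = -53.79 mV

-53.8 mV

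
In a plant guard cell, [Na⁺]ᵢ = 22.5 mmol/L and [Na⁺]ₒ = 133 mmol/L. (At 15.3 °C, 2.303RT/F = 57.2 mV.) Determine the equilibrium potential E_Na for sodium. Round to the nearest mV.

44 mV

E = (57.2/z) · log₁₀([Na⁺]_out/[Na⁺]_in) with z = +1.
= (57.2/1) · log₁₀(133/22.5) = 57.20 · log₁₀(5.911)
= 57.20 · (0.7717) = 44.14 mV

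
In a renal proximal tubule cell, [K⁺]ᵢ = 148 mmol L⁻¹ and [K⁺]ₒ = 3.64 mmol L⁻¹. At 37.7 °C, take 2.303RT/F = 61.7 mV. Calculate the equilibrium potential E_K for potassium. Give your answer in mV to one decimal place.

E = (61.7/z) · log₁₀([K⁺]_out/[K⁺]_in) with z = +1.
= (61.7/1) · log₁₀(3.64/148) = 61.70 · log₁₀(0.02459)
= 61.70 · (-1.6092) = -99.29 mV

-99.3 mV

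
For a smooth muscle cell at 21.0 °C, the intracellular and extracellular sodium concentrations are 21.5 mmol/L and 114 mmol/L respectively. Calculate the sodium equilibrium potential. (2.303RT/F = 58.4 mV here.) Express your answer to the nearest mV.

E = (58.4/z) · log₁₀([Na⁺]_out/[Na⁺]_in) with z = +1.
= (58.4/1) · log₁₀(114/21.5) = 58.40 · log₁₀(5.302)
= 58.40 · (0.7245) = 42.31 mV

42 mV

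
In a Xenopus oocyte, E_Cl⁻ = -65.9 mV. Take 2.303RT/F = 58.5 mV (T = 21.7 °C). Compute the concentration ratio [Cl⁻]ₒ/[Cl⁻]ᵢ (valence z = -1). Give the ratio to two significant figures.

log₁₀([out]/[in]) = E·z/(58.5) = -65.9 × -1 / 58.5 = 1.1265
[out]/[in] = 10^(1.1265) = 13.38

13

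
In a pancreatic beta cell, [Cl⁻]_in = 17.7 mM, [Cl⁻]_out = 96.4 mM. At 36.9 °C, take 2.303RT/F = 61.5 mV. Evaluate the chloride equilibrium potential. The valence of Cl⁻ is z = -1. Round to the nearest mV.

-45 mV

E = (61.5/z) · log₁₀([Cl⁻]_out/[Cl⁻]_in) with z = -1.
For an anion, dividing by z = -1 reverses the sign.
= (61.5/-1) · log₁₀(96.4/17.7) = -61.50 · log₁₀(5.446)
= -61.50 · (0.7361) = -45.27 mV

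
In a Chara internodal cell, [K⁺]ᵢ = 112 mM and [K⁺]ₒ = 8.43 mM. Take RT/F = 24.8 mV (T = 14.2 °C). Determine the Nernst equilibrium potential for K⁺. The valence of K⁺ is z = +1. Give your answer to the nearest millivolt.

E = (24.8/z) · ln([K⁺]_out/[K⁺]_in) with z = +1.
= (24.8/1) · ln(8.43/112) = 24.80 · ln(0.07527)
= 24.80 · (-2.5867) = -64.15 mV

-64 mV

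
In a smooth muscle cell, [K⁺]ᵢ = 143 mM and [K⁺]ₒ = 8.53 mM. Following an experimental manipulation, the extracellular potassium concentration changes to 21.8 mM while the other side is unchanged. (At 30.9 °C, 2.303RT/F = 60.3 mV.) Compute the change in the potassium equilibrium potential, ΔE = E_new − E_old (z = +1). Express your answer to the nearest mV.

25 mV

E_old = (60.3/1)·log₁₀(8.53/143) = -73.83 mV
E_new = (60.3/1)·log₁₀(21.8/143) = -49.26 mV
ΔE = -49.26 − (-73.83) = 24.57 mV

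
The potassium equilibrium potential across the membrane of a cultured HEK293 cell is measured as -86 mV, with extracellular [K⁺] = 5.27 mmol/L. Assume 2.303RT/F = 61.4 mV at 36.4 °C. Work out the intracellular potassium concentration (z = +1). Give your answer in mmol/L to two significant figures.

130 mmol/L

Nernst: E = (61.4/1) · log₁₀([out]/[in]), so log₁₀([out]/[in]) = -86.0 × 1 / 61.4 = -1.4007.
[out]/[in] = 10^(-1.4007) = 0.03975.
[in] = 5.27 / 0.03975 = 132.6 mmol/L.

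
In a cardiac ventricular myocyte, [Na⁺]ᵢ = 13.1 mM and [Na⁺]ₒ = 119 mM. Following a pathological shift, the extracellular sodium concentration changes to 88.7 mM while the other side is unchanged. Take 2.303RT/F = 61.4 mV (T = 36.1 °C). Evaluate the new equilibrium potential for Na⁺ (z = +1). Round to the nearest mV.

After the shift: [Na⁺]_out = 88.7, [Na⁺]_in = 13.1 mM.
E_new = (61.4/1)·log₁₀(88.7/13.1) = 61.40 · (0.8307) = 51.00 mV

51 mV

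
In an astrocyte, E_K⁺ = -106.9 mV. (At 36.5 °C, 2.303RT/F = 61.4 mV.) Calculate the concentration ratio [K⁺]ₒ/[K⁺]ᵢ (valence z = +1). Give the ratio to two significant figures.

log₁₀([out]/[in]) = E·z/(61.4) = -106.9 × 1 / 61.4 = -1.7410
[out]/[in] = 10^(-1.7410) = 0.01815

0.018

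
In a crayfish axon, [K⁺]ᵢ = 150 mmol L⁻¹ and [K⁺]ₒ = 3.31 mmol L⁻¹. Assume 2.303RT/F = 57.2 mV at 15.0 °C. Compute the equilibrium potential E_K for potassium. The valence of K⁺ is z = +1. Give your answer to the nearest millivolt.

-95 mV

E = (57.2/z) · log₁₀([K⁺]_out/[K⁺]_in) with z = +1.
= (57.2/1) · log₁₀(3.31/150) = 57.20 · log₁₀(0.02207)
= 57.20 · (-1.6563) = -94.74 mV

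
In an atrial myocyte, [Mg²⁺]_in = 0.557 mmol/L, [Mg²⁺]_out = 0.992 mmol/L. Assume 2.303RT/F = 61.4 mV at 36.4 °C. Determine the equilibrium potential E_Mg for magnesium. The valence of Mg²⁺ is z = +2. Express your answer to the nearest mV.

8 mV

E = (61.4/z) · log₁₀([Mg²⁺]_out/[Mg²⁺]_in) with z = +2.
= (61.4/2) · log₁₀(0.992/0.557) = 30.70 · log₁₀(1.781)
= 30.70 · (0.2507) = 7.70 mV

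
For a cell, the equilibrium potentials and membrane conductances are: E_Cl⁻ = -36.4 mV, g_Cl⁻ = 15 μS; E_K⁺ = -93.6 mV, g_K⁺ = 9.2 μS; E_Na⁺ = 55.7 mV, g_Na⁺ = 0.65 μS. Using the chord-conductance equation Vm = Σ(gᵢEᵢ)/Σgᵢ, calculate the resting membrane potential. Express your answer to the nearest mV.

-55 mV

Σ gᵢEᵢ = 15·(-36.4) + 9.2·(-93.6) + 0.65·(55.7) = -1370.91
Σ gᵢ = 15 + 9.2 + 0.65 = 24.85
Vm = -1370.91 / 24.85 = -55.17 mV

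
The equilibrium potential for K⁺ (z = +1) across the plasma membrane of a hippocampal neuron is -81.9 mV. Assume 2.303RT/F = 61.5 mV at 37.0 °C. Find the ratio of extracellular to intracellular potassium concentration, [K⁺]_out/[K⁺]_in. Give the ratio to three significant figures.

0.0466

log₁₀([out]/[in]) = E·z/(61.5) = -81.9 × 1 / 61.5 = -1.3317
[out]/[in] = 10^(-1.3317) = 0.04659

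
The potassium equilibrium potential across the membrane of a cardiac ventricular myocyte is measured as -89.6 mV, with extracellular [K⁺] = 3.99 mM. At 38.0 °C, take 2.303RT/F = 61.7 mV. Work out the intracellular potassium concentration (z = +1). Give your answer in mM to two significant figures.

110 mM

Nernst: E = (61.7/1) · log₁₀([out]/[in]), so log₁₀([out]/[in]) = -89.6 × 1 / 61.7 = -1.4522.
[out]/[in] = 10^(-1.4522) = 0.0353.
[in] = 3.99 / 0.0353 = 113 mM.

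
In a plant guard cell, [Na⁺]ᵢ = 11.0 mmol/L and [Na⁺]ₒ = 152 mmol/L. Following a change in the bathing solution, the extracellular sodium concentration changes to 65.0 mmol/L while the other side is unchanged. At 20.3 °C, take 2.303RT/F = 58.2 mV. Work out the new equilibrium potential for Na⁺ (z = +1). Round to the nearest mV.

After the shift: [Na⁺]_out = 65.0, [Na⁺]_in = 11.0 mmol/L.
E_new = (58.2/1)·log₁₀(65.0/11.0) = 58.20 · (0.7715) = 44.90 mV

45 mV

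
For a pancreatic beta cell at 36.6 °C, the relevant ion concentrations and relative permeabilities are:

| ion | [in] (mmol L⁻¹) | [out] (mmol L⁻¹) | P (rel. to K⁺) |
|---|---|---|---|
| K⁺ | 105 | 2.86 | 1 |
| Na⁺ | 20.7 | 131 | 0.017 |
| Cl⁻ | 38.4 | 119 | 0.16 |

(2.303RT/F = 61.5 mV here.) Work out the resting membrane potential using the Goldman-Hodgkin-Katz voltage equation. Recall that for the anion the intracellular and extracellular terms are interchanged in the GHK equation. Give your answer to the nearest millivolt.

-64 mV

Vm = 61.5 · log₁₀[(Σ P·[cation]ₒ + Σ P·[anion]ᵢ) / (Σ P·[cation]ᵢ + Σ P·[anion]ₒ)]
Numerator = 1×2.86 + 0.017×131 + 0.16×38.4 = 11.23
Denominator = 1×105 + 0.017×20.7 + 0.16×119 = 124.4
Vm = 61.5 · log₁₀(0.090287) = 61.5 × (-1.0444) = -64.23 mV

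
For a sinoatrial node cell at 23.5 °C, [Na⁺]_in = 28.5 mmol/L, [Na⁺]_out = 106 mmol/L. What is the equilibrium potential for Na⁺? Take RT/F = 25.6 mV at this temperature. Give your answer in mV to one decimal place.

E = (25.6/z) · ln([Na⁺]_out/[Na⁺]_in) with z = +1.
= (25.6/1) · ln(106/28.5) = 25.60 · ln(3.719)
= 25.60 · (1.3135) = 33.63 mV

33.6 mV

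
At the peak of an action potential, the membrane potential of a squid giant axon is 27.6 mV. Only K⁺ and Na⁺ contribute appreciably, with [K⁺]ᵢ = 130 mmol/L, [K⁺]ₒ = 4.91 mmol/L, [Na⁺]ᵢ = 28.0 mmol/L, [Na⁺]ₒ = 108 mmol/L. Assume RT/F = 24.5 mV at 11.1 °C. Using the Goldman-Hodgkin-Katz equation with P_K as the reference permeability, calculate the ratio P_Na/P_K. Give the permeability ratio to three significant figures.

18.3

Let α = P_Na/P_K. GHK: Vm = 24.5·ln[(Kₒ + α·Naₒ)/(Kᵢ + α·Naᵢ)].
e^(Vm/24.5) = e^(27.6/24.5) = 3.0849
So 3.0849·(Kᵢ + α·Naᵢ) = Kₒ + α·Naₒ → α = (3.0849·130.0 − 4.91) / (108.0 − 3.0849·28.0)
α = (401 − 4.91) / (108.0 − 86.38) = 396.1/21.62 = 18.32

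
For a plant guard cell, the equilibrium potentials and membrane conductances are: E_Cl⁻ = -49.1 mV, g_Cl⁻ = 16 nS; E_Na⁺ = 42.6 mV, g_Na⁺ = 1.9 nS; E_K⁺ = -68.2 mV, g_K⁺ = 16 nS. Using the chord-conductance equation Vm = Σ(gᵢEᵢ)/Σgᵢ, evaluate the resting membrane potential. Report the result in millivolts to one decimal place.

Σ gᵢEᵢ = 16·(-49.1) + 1.9·(42.6) + 16·(-68.2) = -1795.86
Σ gᵢ = 16 + 1.9 + 16 = 33.9
Vm = -1795.86 / 33.9 = -52.98 mV

-53.0 mV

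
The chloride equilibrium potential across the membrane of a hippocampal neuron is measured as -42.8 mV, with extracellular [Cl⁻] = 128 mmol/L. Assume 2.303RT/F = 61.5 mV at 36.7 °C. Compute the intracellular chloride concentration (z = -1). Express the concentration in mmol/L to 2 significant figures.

Nernst: E = (61.5/-1) · log₁₀([out]/[in]), so log₁₀([out]/[in]) = -42.8 × -1 / 61.5 = 0.6959.
[out]/[in] = 10^(0.6959) = 4.965.
[in] = 128 / 4.965 = 25.78 mmol/L.

26 mmol/L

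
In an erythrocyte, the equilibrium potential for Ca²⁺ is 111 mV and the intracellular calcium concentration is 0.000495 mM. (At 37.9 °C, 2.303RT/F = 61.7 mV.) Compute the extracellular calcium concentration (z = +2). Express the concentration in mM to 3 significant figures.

Nernst: E = (61.7/2) · log₁₀([out]/[in]), so log₁₀([out]/[in]) = 111.0 × 2 / 61.7 = 3.5981.
[out]/[in] = 10^(3.5981) = 3963.
[out] = 3963 × 0.000495 = 1.962 mM.

1.96 mM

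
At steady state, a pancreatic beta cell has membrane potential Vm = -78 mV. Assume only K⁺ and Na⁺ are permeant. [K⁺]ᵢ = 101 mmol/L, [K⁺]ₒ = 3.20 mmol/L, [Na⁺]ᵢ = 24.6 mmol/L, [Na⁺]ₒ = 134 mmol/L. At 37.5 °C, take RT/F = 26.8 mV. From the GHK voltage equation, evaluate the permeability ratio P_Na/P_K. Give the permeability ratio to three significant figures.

Let α = P_Na/P_K. GHK: Vm = 26.8·ln[(Kₒ + α·Naₒ)/(Kᵢ + α·Naᵢ)].
e^(Vm/26.8) = e^(-78.0/26.8) = 0.054451
So 0.054451·(Kᵢ + α·Naᵢ) = Kₒ + α·Naₒ → α = (0.054451·101.0 − 3.2) / (134.0 − 0.054451·24.6)
α = (5.5 − 3.2) / (134.0 − 1.34) = 2.3/132.7 = 0.01733

0.0173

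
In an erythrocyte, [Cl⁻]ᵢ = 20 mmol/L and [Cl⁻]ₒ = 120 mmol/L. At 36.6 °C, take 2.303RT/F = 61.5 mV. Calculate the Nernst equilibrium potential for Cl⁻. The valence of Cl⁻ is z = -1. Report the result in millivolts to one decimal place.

-47.9 mV

E = (61.5/z) · log₁₀([Cl⁻]_out/[Cl⁻]_in) with z = -1.
For an anion, dividing by z = -1 reverses the sign.
= (61.5/-1) · log₁₀(120/20) = -61.50 · log₁₀(6)
= -61.50 · (0.7782) = -47.86 mV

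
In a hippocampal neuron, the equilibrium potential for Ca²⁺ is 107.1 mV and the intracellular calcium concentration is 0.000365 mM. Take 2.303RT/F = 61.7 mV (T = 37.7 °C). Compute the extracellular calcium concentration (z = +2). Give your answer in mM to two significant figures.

Nernst: E = (61.7/2) · log₁₀([out]/[in]), so log₁₀([out]/[in]) = 107.1 × 2 / 61.7 = 3.4716.
[out]/[in] = 10^(3.4716) = 2962.
[out] = 2962 × 0.000365 = 1.081 mM.

1.1 mM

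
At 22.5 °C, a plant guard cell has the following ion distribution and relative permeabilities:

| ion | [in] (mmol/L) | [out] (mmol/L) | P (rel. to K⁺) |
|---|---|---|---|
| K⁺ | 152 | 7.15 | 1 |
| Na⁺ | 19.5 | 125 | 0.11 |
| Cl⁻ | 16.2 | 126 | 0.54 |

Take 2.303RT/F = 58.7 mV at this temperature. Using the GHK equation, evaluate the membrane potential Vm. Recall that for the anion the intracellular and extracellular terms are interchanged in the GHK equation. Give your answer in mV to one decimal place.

Vm = 58.7 · log₁₀[(Σ P·[cation]ₒ + Σ P·[anion]ᵢ) / (Σ P·[cation]ᵢ + Σ P·[anion]ₒ)]
Numerator = 1×7.15 + 0.11×125 + 0.54×16.2 = 29.65
Denominator = 1×152 + 0.11×19.5 + 0.54×126 = 222.2
Vm = 58.7 · log₁₀(0.13344) = 58.7 × (-0.8747) = -51.35 mV

-51.3 mV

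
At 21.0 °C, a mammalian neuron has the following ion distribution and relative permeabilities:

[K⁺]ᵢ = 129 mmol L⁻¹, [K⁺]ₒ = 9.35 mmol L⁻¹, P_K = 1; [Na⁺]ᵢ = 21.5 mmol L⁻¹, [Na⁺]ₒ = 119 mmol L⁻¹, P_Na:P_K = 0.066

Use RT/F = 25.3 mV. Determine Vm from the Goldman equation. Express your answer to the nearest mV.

-51 mV

Vm = 25.3 · ln[(Σ P·[cation]ₒ + Σ P·[anion]ᵢ) / (Σ P·[cation]ᵢ + Σ P·[anion]ₒ)]
Numerator = 1×9.35 + 0.066×119 = 17.2
Denominator = 1×129 + 0.066×21.5 = 130.4
Vm = 25.3 · ln(0.13191) = 25.3 × (-2.0256) = -51.25 mV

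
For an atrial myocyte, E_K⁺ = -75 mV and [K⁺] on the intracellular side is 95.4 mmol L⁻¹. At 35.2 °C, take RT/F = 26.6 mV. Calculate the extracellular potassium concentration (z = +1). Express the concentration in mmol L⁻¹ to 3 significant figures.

Nernst: E = (26.6/1) · ln([out]/[in]), so ln([out]/[in]) = -75.0 × 1 / 26.6 = -2.8195.
[out]/[in] = e^(-2.8195) = 0.05963.
[out] = 0.05963 × 95.4 = 5.689 mmol L⁻¹.

5.69 mmol L⁻¹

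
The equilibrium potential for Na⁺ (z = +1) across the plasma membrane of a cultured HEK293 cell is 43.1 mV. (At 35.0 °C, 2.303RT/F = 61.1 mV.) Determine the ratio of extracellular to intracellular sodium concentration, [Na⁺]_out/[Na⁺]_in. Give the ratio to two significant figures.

5.1

log₁₀([out]/[in]) = E·z/(61.1) = 43.1 × 1 / 61.1 = 0.7054
[out]/[in] = 10^(0.7054) = 5.075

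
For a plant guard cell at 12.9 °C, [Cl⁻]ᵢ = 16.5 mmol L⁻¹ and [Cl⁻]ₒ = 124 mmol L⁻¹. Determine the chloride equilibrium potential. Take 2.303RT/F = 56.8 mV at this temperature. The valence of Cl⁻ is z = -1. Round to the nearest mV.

-50 mV

E = (56.8/z) · log₁₀([Cl⁻]_out/[Cl⁻]_in) with z = -1.
For an anion, dividing by z = -1 reverses the sign.
= (56.8/-1) · log₁₀(124/16.5) = -56.80 · log₁₀(7.515)
= -56.80 · (0.8759) = -49.75 mV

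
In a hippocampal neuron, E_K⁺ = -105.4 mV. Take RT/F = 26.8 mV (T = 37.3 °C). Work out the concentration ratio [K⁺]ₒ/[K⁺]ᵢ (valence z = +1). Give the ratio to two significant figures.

ln([out]/[in]) = E·z/(26.8) = -105.4 × 1 / 26.8 = -3.9328
[out]/[in] = e^(-3.9328) = 0.01959

0.020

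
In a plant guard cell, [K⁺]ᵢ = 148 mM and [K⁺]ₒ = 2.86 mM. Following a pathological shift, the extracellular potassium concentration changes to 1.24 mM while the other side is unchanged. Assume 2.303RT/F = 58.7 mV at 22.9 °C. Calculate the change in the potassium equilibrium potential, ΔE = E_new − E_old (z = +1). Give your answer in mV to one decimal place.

E_old = (58.7/1)·log₁₀(2.86/148) = -100.61 mV
E_new = (58.7/1)·log₁₀(1.24/148) = -121.91 mV
ΔE = -121.91 − (-100.61) = -21.30 mV

-21.3 mV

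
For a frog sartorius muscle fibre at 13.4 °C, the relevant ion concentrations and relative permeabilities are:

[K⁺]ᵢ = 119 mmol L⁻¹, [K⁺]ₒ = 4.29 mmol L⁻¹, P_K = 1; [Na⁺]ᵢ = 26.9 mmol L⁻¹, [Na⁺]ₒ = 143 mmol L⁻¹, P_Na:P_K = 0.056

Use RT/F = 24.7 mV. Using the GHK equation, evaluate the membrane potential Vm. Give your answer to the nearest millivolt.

-56 mV

Vm = 24.7 · ln[(Σ P·[cation]ₒ + Σ P·[anion]ᵢ) / (Σ P·[cation]ᵢ + Σ P·[anion]ₒ)]
Numerator = 1×4.29 + 0.056×143 = 12.3
Denominator = 1×119 + 0.056×26.9 = 120.5
Vm = 24.7 · ln(0.10205) = 24.7 × (-2.2823) = -56.37 mV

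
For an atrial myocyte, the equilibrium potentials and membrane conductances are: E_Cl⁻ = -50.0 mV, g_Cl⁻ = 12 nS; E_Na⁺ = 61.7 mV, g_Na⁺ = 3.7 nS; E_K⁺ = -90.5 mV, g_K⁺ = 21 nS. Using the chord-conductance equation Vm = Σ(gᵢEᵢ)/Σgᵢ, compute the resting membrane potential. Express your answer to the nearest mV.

-62 mV

Σ gᵢEᵢ = 12·(-50.0) + 3.7·(61.7) + 21·(-90.5) = -2272.21
Σ gᵢ = 12 + 3.7 + 21 = 36.7
Vm = -2272.21 / 36.7 = -61.91 mV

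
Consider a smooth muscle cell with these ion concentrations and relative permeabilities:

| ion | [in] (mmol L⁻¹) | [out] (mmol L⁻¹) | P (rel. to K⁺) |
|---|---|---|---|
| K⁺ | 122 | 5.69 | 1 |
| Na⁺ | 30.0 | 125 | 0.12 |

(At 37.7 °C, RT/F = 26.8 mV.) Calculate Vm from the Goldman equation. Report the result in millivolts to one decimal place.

-48.3 mV

Vm = 26.8 · ln[(Σ P·[cation]ₒ + Σ P·[anion]ᵢ) / (Σ P·[cation]ᵢ + Σ P·[anion]ₒ)]
Numerator = 1×5.69 + 0.12×125 = 20.69
Denominator = 1×122 + 0.12×30.0 = 125.6
Vm = 26.8 · ln(0.16473) = 26.8 × (-1.8035) = -48.33 mV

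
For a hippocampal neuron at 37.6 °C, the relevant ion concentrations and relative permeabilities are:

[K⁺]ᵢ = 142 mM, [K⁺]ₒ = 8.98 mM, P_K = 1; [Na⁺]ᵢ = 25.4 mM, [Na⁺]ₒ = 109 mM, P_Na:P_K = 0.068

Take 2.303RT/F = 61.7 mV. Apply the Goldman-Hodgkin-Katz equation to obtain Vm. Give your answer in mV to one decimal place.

Vm = 61.7 · log₁₀[(Σ P·[cation]ₒ + Σ P·[anion]ᵢ) / (Σ P·[cation]ᵢ + Σ P·[anion]ₒ)]
Numerator = 1×8.98 + 0.068×109 = 16.39
Denominator = 1×142 + 0.068×25.4 = 143.7
Vm = 61.7 · log₁₀(0.11405) = 61.7 × (-0.9429) = -58.18 mV

-58.2 mV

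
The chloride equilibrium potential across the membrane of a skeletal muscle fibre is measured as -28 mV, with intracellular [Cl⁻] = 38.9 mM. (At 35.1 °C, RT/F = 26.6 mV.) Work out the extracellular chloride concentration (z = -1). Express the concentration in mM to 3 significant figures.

111 mM

Nernst: E = (26.6/-1) · ln([out]/[in]), so ln([out]/[in]) = -28.0 × -1 / 26.6 = 1.0526.
[out]/[in] = e^(1.0526) = 2.865.
[out] = 2.865 × 38.9 = 111.5 mM.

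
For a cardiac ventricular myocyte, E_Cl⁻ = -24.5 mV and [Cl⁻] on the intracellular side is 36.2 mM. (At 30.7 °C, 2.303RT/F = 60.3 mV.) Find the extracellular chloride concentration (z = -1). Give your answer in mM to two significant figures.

Nernst: E = (60.3/-1) · log₁₀([out]/[in]), so log₁₀([out]/[in]) = -24.5 × -1 / 60.3 = 0.4063.
[out]/[in] = 10^(0.4063) = 2.549.
[out] = 2.549 × 36.2 = 92.26 mM.

92 mM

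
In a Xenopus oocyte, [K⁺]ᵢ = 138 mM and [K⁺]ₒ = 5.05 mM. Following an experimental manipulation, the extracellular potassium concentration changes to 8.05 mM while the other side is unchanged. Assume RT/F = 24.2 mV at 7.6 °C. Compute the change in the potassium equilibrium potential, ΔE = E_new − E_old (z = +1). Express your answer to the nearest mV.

E_old = (24.2/1)·ln(5.05/138) = -80.05 mV
E_new = (24.2/1)·ln(8.05/138) = -68.77 mV
ΔE = -68.77 − (-80.05) = 11.28 mV

11 mV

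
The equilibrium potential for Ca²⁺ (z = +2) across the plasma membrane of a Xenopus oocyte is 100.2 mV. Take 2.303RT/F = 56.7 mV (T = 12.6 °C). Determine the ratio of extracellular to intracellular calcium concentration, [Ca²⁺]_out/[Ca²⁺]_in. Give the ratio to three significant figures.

3420

log₁₀([out]/[in]) = E·z/(56.7) = 100.2 × 2 / 56.7 = 3.5344
[out]/[in] = 10^(3.5344) = 3423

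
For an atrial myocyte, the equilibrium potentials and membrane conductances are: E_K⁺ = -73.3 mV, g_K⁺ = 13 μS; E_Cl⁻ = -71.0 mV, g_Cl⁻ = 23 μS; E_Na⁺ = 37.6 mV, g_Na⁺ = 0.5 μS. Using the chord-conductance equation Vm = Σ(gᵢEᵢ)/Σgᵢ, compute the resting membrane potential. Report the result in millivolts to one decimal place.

Σ gᵢEᵢ = 13·(-73.3) + 23·(-71.0) + 0.5·(37.6) = -2567.10
Σ gᵢ = 13 + 23 + 0.5 = 36.5
Vm = -2567.10 / 36.5 = -70.33 mV

-70.3 mV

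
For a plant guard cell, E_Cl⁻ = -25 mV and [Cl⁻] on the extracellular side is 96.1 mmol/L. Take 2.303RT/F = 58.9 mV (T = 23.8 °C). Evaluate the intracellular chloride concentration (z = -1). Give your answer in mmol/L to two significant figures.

36 mmol/L

Nernst: E = (58.9/-1) · log₁₀([out]/[in]), so log₁₀([out]/[in]) = -25.0 × -1 / 58.9 = 0.4244.
[out]/[in] = 10^(0.4244) = 2.657.
[in] = 96.1 / 2.657 = 36.16 mmol/L.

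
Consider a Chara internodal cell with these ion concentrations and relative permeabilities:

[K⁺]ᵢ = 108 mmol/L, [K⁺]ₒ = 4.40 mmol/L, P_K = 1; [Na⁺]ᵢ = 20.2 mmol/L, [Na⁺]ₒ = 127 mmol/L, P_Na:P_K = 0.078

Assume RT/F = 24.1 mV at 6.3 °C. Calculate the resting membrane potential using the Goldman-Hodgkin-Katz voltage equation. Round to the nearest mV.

-49 mV

Vm = 24.1 · ln[(Σ P·[cation]ₒ + Σ P·[anion]ᵢ) / (Σ P·[cation]ᵢ + Σ P·[anion]ₒ)]
Numerator = 1×4.40 + 0.078×127 = 14.31
Denominator = 1×108 + 0.078×20.2 = 109.6
Vm = 24.1 · ln(0.13056) = 24.1 × (-2.0359) = -49.07 mV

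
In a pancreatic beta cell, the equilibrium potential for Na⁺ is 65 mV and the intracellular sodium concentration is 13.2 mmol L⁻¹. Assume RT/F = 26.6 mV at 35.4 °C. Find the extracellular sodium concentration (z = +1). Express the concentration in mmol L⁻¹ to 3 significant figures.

152 mmol L⁻¹

Nernst: E = (26.6/1) · ln([out]/[in]), so ln([out]/[in]) = 65.0 × 1 / 26.6 = 2.4436.
[out]/[in] = e^(2.4436) = 11.51.
[out] = 11.51 × 13.2 = 152 mmol L⁻¹.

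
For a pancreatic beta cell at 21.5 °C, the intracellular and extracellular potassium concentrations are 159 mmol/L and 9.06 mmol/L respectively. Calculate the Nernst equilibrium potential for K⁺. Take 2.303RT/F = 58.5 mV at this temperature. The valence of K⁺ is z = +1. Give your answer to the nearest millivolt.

E = (58.5/z) · log₁₀([K⁺]_out/[K⁺]_in) with z = +1.
= (58.5/1) · log₁₀(9.06/159) = 58.50 · log₁₀(0.05698)
= 58.50 · (-1.2443) = -72.79 mV

-73 mV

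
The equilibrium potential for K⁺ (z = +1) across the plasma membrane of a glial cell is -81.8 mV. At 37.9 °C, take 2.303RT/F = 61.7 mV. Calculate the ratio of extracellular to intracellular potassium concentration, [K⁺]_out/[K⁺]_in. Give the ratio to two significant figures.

log₁₀([out]/[in]) = E·z/(61.7) = -81.8 × 1 / 61.7 = -1.3258
[out]/[in] = 10^(-1.3258) = 0.04723

0.047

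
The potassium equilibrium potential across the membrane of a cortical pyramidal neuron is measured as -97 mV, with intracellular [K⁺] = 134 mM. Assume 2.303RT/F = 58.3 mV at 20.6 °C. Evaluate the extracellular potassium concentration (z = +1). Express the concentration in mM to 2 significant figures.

2.9 mM

Nernst: E = (58.3/1) · log₁₀([out]/[in]), so log₁₀([out]/[in]) = -97.0 × 1 / 58.3 = -1.6638.
[out]/[in] = 10^(-1.6638) = 0.02169.
[out] = 0.02169 × 134 = 2.906 mM.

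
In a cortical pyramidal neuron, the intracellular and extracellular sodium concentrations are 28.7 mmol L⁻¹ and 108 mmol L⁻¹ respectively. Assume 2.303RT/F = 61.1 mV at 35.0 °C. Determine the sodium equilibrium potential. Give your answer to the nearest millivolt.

E = (61.1/z) · log₁₀([Na⁺]_out/[Na⁺]_in) with z = +1.
= (61.1/1) · log₁₀(108/28.7) = 61.10 · log₁₀(3.763)
= 61.10 · (0.5755) = 35.17 mV

35 mV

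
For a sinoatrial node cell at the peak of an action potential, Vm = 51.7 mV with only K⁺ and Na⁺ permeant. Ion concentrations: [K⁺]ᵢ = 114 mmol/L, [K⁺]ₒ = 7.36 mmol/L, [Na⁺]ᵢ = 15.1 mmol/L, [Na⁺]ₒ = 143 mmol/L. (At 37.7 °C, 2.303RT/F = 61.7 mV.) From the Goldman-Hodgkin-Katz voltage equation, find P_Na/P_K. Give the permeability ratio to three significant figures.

19.9

Let α = P_Na/P_K. GHK: Vm = 61.7·log₁₀[(Kₒ + α·Naₒ)/(Kᵢ + α·Naᵢ)].
10^(Vm/61.7) = 10^(51.7/61.7) = 6.8853
So 6.8853·(Kᵢ + α·Naᵢ) = Kₒ + α·Naₒ → α = (6.8853·114.0 − 7.36) / (143.0 − 6.8853·15.1)
α = (784.9 − 7.36) / (143.0 − 104) = 777.6/39.03 = 19.92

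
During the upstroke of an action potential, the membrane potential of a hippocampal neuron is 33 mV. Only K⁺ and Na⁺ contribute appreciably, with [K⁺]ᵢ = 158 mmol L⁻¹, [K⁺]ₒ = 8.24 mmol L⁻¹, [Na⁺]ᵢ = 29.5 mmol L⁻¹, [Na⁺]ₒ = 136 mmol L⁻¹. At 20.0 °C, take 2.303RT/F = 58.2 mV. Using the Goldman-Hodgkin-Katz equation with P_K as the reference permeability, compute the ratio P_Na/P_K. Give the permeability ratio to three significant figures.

21.2

Let α = P_Na/P_K. GHK: Vm = 58.2·log₁₀[(Kₒ + α·Naₒ)/(Kᵢ + α·Naᵢ)].
10^(Vm/58.2) = 10^(33.0/58.2) = 3.6899
So 3.6899·(Kᵢ + α·Naᵢ) = Kₒ + α·Naₒ → α = (3.6899·158.0 − 8.24) / (136.0 − 3.6899·29.5)
α = (583 − 8.24) / (136.0 − 108.9) = 574.8/27.15 = 21.17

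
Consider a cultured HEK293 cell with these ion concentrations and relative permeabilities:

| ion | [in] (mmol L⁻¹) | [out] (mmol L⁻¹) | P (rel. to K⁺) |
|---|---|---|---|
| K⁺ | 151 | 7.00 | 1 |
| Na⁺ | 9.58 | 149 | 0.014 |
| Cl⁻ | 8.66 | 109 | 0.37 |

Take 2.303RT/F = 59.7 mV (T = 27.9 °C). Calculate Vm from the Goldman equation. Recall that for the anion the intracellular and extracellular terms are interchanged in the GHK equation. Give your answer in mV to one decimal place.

Vm = 59.7 · log₁₀[(Σ P·[cation]ₒ + Σ P·[anion]ᵢ) / (Σ P·[cation]ᵢ + Σ P·[anion]ₒ)]
Numerator = 1×7.00 + 0.014×149 + 0.37×8.66 = 12.29
Denominator = 1×151 + 0.014×9.58 + 0.37×109 = 191.5
Vm = 59.7 · log₁₀(0.064191) = 59.7 × (-1.1925) = -71.19 mV

-71.2 mV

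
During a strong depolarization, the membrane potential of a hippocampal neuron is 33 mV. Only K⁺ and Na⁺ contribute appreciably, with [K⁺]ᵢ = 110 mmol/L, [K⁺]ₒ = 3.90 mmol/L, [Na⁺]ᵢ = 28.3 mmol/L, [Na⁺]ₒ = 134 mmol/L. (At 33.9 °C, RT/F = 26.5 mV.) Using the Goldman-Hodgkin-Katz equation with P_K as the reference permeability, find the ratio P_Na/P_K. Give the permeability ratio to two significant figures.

Let α = P_Na/P_K. GHK: Vm = 26.5·ln[(Kₒ + α·Naₒ)/(Kᵢ + α·Naᵢ)].
e^(Vm/26.5) = e^(33.0/26.5) = 3.4739
So 3.4739·(Kᵢ + α·Naᵢ) = Kₒ + α·Naₒ → α = (3.4739·110.0 − 3.9) / (134.0 − 3.4739·28.3)
α = (382.1 − 3.9) / (134.0 − 98.31) = 378.2/35.69 = 10.6

11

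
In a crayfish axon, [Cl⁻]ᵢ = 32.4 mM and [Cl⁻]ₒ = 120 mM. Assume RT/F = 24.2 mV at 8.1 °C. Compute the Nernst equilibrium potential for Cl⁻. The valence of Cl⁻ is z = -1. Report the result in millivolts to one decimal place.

E = (24.2/z) · ln([Cl⁻]_out/[Cl⁻]_in) with z = -1.
For an anion, dividing by z = -1 reverses the sign.
= (24.2/-1) · ln(120/32.4) = -24.20 · ln(3.704)
= -24.20 · (1.3093) = -31.69 mV

-31.7 mV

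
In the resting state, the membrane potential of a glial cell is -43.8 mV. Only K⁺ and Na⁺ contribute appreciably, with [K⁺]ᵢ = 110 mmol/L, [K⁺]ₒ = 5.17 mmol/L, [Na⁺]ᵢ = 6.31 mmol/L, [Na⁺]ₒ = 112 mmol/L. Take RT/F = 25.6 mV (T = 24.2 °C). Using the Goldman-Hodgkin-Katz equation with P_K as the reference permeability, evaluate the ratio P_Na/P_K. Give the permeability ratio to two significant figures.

Let α = P_Na/P_K. GHK: Vm = 25.6·ln[(Kₒ + α·Naₒ)/(Kᵢ + α·Naᵢ)].
e^(Vm/25.6) = e^(-43.8/25.6) = 0.1807
So 0.1807·(Kᵢ + α·Naᵢ) = Kₒ + α·Naₒ → α = (0.1807·110.0 − 5.17) / (112.0 − 0.1807·6.31)
α = (19.88 − 5.17) / (112.0 − 1.14) = 14.71/110.9 = 0.1327

0.13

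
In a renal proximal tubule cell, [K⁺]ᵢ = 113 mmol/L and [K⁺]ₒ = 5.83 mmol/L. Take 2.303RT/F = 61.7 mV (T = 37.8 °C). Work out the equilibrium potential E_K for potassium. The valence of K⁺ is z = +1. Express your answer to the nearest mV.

E = (61.7/z) · log₁₀([K⁺]_out/[K⁺]_in) with z = +1.
= (61.7/1) · log₁₀(5.83/113) = 61.70 · log₁₀(0.05159)
= 61.70 · (-1.2874) = -79.43 mV

-79 mV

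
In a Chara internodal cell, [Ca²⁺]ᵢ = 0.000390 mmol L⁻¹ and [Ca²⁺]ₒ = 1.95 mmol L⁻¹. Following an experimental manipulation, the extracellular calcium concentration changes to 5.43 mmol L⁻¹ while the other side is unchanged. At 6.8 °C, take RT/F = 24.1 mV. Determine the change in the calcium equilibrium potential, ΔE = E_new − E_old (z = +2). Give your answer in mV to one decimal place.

E_old = (24.1/2)·ln(1.95/0.000390) = 102.63 mV
E_new = (24.1/2)·ln(5.43/0.000390) = 114.97 mV
ΔE = 114.97 − (102.63) = 12.34 mV

12.3 mV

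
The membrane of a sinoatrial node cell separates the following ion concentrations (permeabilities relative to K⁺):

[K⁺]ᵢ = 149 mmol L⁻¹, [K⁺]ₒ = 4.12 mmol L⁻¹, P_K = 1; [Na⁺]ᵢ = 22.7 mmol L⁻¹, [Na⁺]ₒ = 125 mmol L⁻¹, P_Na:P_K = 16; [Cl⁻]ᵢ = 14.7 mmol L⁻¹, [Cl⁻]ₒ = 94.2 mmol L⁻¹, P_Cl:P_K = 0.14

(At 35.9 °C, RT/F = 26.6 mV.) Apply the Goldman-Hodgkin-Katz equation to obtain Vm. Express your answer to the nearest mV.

Vm = 26.6 · ln[(Σ P·[cation]ₒ + Σ P·[anion]ᵢ) / (Σ P·[cation]ᵢ + Σ P·[anion]ₒ)]
Numerator = 1×4.12 + 16×125 + 0.14×14.7 = 2006
Denominator = 1×149 + 16×22.7 + 0.14×94.2 = 525.4
Vm = 26.6 · ln(3.8185) = 26.6 × (1.3398) = 35.64 mV

36 mV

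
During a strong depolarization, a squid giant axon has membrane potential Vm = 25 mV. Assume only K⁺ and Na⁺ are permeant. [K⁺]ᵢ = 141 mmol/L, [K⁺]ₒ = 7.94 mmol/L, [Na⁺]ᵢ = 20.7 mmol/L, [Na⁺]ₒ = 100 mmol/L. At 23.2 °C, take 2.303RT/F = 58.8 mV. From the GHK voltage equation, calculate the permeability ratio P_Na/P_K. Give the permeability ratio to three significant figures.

Let α = P_Na/P_K. GHK: Vm = 58.8·log₁₀[(Kₒ + α·Naₒ)/(Kᵢ + α·Naᵢ)].
10^(Vm/58.8) = 10^(25.0/58.8) = 2.6618
So 2.6618·(Kᵢ + α·Naᵢ) = Kₒ + α·Naₒ → α = (2.6618·141.0 − 7.94) / (100.0 − 2.6618·20.7)
α = (375.3 − 7.94) / (100.0 − 55.1) = 367.4/44.9 = 8.182

8.18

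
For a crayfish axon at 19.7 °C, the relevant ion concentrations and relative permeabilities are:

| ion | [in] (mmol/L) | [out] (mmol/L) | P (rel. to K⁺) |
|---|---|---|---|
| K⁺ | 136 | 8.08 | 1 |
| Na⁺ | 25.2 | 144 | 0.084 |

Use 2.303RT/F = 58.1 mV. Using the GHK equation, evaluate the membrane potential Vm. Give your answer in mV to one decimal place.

-48.5 mV

Vm = 58.1 · log₁₀[(Σ P·[cation]ₒ + Σ P·[anion]ᵢ) / (Σ P·[cation]ᵢ + Σ P·[anion]ₒ)]
Numerator = 1×8.08 + 0.084×144 = 20.18
Denominator = 1×136 + 0.084×25.2 = 138.1
Vm = 58.1 · log₁₀(0.14608) = 58.1 × (-0.8354) = -48.54 mV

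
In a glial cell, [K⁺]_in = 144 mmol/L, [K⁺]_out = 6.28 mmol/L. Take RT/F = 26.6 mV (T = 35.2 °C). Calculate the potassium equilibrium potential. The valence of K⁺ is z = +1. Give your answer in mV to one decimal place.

E = (26.6/z) · ln([K⁺]_out/[K⁺]_in) with z = +1.
= (26.6/1) · ln(6.28/144) = 26.60 · ln(0.04361)
= 26.60 · (-3.1324) = -83.32 mV

-83.3 mV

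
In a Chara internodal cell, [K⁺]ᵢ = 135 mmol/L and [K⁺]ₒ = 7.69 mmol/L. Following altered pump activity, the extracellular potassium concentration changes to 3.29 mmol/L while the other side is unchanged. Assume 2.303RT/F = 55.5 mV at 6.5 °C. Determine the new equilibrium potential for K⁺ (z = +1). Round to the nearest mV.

After the shift: [K⁺]_out = 3.29, [K⁺]_in = 135 mmol/L.
E_new = (55.5/1)·log₁₀(3.29/135) = 55.50 · (-1.6131) = -89.53 mV

-90 mV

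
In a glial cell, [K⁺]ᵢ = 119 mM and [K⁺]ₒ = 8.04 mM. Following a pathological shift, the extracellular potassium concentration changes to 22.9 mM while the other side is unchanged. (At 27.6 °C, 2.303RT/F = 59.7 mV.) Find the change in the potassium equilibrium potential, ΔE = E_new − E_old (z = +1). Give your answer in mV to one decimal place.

27.1 mV

E_old = (59.7/1)·log₁₀(8.04/119) = -69.87 mV
E_new = (59.7/1)·log₁₀(22.9/119) = -42.73 mV
ΔE = -42.73 − (-69.87) = 27.14 mV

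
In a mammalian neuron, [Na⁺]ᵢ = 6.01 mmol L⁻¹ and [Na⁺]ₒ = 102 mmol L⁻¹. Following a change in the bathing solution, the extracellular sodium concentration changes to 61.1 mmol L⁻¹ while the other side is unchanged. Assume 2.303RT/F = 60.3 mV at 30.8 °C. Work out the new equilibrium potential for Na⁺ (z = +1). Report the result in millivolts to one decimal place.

After the shift: [Na⁺]_out = 61.1, [Na⁺]_in = 6.01 mmol L⁻¹.
E_new = (60.3/1)·log₁₀(61.1/6.01) = 60.30 · (1.0072) = 60.73 mV

60.7 mV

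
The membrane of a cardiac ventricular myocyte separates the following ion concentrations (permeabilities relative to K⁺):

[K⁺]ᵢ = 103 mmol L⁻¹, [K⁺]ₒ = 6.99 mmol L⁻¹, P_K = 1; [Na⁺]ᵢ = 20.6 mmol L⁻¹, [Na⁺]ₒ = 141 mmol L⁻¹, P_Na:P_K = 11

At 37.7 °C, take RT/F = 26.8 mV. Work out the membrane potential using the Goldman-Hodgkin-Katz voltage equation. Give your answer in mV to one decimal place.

41.6 mV

Vm = 26.8 · ln[(Σ P·[cation]ₒ + Σ P·[anion]ᵢ) / (Σ P·[cation]ᵢ + Σ P·[anion]ₒ)]
Numerator = 1×6.99 + 11×141 = 1558
Denominator = 1×103 + 11×20.6 = 329.6
Vm = 26.8 · ln(4.7269) = 26.8 × (1.5533) = 41.63 mV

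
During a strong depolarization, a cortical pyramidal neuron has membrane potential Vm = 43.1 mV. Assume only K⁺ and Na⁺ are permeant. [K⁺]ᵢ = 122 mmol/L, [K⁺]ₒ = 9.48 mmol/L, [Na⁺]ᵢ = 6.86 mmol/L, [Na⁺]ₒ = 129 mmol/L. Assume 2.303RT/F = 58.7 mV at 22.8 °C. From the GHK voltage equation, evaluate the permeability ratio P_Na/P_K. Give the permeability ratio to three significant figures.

Let α = P_Na/P_K. GHK: Vm = 58.7·log₁₀[(Kₒ + α·Naₒ)/(Kᵢ + α·Naᵢ)].
10^(Vm/58.7) = 10^(43.1/58.7) = 5.423
So 5.423·(Kᵢ + α·Naᵢ) = Kₒ + α·Naₒ → α = (5.423·122.0 − 9.48) / (129.0 − 5.423·6.86)
α = (661.6 − 9.48) / (129.0 − 37.2) = 652.1/91.8 = 7.104

7.10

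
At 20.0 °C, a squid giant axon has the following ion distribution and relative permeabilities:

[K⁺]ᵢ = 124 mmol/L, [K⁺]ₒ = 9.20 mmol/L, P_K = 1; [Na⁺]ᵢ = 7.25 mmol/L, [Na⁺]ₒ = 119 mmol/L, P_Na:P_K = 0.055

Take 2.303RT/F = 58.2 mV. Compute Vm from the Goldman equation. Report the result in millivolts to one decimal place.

-52.2 mV

Vm = 58.2 · log₁₀[(Σ P·[cation]ₒ + Σ P·[anion]ᵢ) / (Σ P·[cation]ᵢ + Σ P·[anion]ₒ)]
Numerator = 1×9.20 + 0.055×119 = 15.74
Denominator = 1×124 + 0.055×7.25 = 124.4
Vm = 58.2 · log₁₀(0.12657) = 58.2 × (-0.8977) = -52.24 mV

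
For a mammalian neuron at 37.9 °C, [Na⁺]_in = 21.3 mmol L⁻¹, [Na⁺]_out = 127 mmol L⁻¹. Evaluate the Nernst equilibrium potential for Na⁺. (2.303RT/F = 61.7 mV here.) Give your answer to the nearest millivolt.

E = (61.7/z) · log₁₀([Na⁺]_out/[Na⁺]_in) with z = +1.
= (61.7/1) · log₁₀(127/21.3) = 61.70 · log₁₀(5.962)
= 61.70 · (0.7754) = 47.84 mV

48 mV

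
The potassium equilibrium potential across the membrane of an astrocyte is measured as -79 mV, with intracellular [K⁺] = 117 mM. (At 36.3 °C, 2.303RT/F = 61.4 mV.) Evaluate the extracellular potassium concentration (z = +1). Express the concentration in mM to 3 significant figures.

6.05 mM

Nernst: E = (61.4/1) · log₁₀([out]/[in]), so log₁₀([out]/[in]) = -79.0 × 1 / 61.4 = -1.2866.
[out]/[in] = 10^(-1.2866) = 0.05168.
[out] = 0.05168 × 117 = 6.047 mM.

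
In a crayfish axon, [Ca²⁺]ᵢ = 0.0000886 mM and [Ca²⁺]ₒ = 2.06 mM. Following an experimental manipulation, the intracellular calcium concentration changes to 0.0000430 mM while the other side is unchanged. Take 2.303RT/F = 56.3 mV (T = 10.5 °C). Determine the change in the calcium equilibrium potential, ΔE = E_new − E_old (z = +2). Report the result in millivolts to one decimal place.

E_old = (56.3/2)·log₁₀(2.06/0.0000886) = 122.92 mV
E_new = (56.3/2)·log₁₀(2.06/0.0000430) = 131.75 mV
ΔE = 131.75 − (122.92) = 8.84 mV

8.8 mV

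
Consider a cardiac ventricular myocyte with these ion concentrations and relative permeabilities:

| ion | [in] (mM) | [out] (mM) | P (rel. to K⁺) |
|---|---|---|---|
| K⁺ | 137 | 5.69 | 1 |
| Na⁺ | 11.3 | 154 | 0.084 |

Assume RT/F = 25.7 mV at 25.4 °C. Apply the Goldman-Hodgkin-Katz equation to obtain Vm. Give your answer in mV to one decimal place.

-51.5 mV

Vm = 25.7 · ln[(Σ P·[cation]ₒ + Σ P·[anion]ᵢ) / (Σ P·[cation]ᵢ + Σ P·[anion]ₒ)]
Numerator = 1×5.69 + 0.084×154 = 18.63
Denominator = 1×137 + 0.084×11.3 = 137.9
Vm = 25.7 · ln(0.13502) = 25.7 × (-2.0023) = -51.46 mV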